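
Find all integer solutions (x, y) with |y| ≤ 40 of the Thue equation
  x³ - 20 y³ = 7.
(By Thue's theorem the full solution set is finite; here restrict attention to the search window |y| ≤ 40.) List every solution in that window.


The equation is x³ - 20y³ = 7. For fixed y, x³ = 20·y³ + 7, so a solution requires the RHS to be a perfect cube.
Strategy: iterate y from -40 to 40, compute RHS = 20·y³ + 7, and check whether it is a (positive or negative) perfect cube.
Check small values of y:
  y = 0: RHS = 7 is not a perfect cube.
  y = 1: RHS = 27 = (3)³ ⇒ x = 3 works.
  y = -1: RHS = -13 is not a perfect cube.
  y = 2: RHS = 167 is not a perfect cube.
  y = -2: RHS = -153 is not a perfect cube.
  y = 3: RHS = 547 is not a perfect cube.
  y = -3: RHS = -533 is not a perfect cube.
Continuing the search up to |y| = 40 finds no further solutions beyond those listed.
Collected solutions: (3, 1).

Solutions (with |y| ≤ 40): (3, 1).


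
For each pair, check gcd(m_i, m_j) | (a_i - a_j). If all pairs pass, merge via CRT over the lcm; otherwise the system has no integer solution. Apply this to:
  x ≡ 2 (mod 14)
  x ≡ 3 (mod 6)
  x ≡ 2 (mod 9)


Moduli 14, 6, 9 are not pairwise coprime, so CRT works modulo lcm(m_i) when all pairwise compatibility conditions hold.
Pairwise compatibility: gcd(m_i, m_j) must divide a_i - a_j for every pair.
Merge one congruence at a time:
  Start: x ≡ 2 (mod 14).
  Combine with x ≡ 3 (mod 6): gcd(14, 6) = 2, and 3 - 2 = 1 is NOT divisible by 2.
    ⇒ system is inconsistent (no integer solution).

No solution (the system is inconsistent).


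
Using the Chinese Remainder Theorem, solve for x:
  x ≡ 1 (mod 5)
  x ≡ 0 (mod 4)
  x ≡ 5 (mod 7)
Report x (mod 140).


Moduli 5, 4, 7 are pairwise coprime; by CRT there is a unique solution modulo M = 5 · 4 · 7 = 140.
Solve pairwise, accumulating the modulus:
  Start with x ≡ 1 (mod 5).
  Combine with x ≡ 0 (mod 4): since gcd(5, 4) = 1, we get a unique residue mod 20.
    Write x = 1 + 5·t and substitute into x ≡ 0 (mod 4): 5·t ≡ 0 − 1 = -1 (mod 4).
    Reduce coefficients mod 4: 1·t ≡ 3 (mod 4).
    So t ≡ 3 (mod 4).
    Then x = 1 + 5·3 = 16, valid modulo lcm(5, 4) = 20: x ≡ 16 (mod 20).
  Combine with x ≡ 5 (mod 7): since gcd(20, 7) = 1, we get a unique residue mod 140.
    Write x = 16 + 20·t and substitute into x ≡ 5 (mod 7): 20·t ≡ 5 − 16 = -11 (mod 7).
    Reduce coefficients mod 7: 6·t ≡ 3 (mod 7).
    The inverse of 6 mod 7 is 6 (since 6·6 = 36 = 5·7 + 1), so t ≡ 6·3 = 18 ≡ 4 (mod 7).
    Then x = 16 + 20·4 = 96, valid modulo lcm(20, 7) = 140: x ≡ 96 (mod 140).
Verify: 96 mod 5 = 1 ✓, 96 mod 4 = 0 ✓, 96 mod 7 = 5 ✓.

x ≡ 96 (mod 140).


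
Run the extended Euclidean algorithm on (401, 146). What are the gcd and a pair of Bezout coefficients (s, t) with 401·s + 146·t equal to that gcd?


Euclidean algorithm on (401, 146) — divide until remainder is 0:
  401 = 2 · 146 + 109
  146 = 1 · 109 + 37
  109 = 2 · 37 + 35
  37 = 1 · 35 + 2
  35 = 17 · 2 + 1
  2 = 2 · 1 + 0
gcd(401, 146) = 1.
Track Bezout coefficients alongside the remainders: start with r₀ = 401 = a·1 + b·0 (s = 1, t = 0) and r₁ = 146 = a·0 + b·1 (s = 0, t = 1); each new remainder r_{k+1} = r_{k-1} − q_k·r_k inherits s_{k+1} = s_{k-1} − q_k·s_k, t_{k+1} = t_{k-1} − q_k·t_k, so r_k = a·s_k + b·t_k at every step:
  q = 2: r = 109, s = 1 − 2·0 = 1, t = 0 − 2·1 = -2  (check: 401·1 + 146·(-2) = 109)
  q = 1: r = 37, s = 0 − 1·1 = -1, t = 1 − 1·(-2) = 3  (check: 401·(-1) + 146·3 = 37)
  q = 2: r = 35, s = 1 − 2·(-1) = 3, t = -2 − 2·3 = -8  (check: 401·3 + 146·(-8) = 35)
  q = 1: r = 2, s = -1 − 1·3 = -4, t = 3 − 1·(-8) = 11  (check: 401·(-4) + 146·11 = 2)
  q = 17: r = 1, s = 3 − 17·(-4) = 71, t = -8 − 17·11 = -195  (check: 401·71 + 146·(-195) = 1)
The row with r = 1 (the gcd) gives the Bezout coefficients s = 71, t = -195.
Result: 401 · (71) + 146 · (-195) = 1.

gcd(401, 146) = 1; s = 71, t = -195 (check: 401·71 + 146·(-195) = 1).


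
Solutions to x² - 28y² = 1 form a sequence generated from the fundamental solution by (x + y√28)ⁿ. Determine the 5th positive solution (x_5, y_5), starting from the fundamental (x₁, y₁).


Step 1: Find the fundamental solution (x₁, y₁) of x² - 28y² = 1.
  Expand √28 as a continued fraction. a₀ = ⌊√28⌋ = 5; iterate m_{k+1} = d_k·a_k − m_k, d_{k+1} = (28 − m_{k+1}²)/d_k, a_{k+1} = ⌊(a₀ + m_{k+1})/d_{k+1}⌋ (starting m₀ = 0, d₀ = 1), with convergents p_k = a_k·p_{k-1} + p_{k-2}, q_k = a_k·q_{k-1} + q_{k-2} (p₋₁ = 1, q₋₁ = 0):
  k = 0: a₀ = 5; p₀/q₀ = 5/1; p₀² − 28·q₀² = 25 − 28 = -3.
  k = 1: m = 5, d = 3, a = ⌊(5 + 5)/3⌋ = 3; p/q = (3·5 + 1)/(3·1 + 0) = 16/3; p² − 28·q² = 256 − 252 = 4.
  k = 2: m = 4, d = 4, a = ⌊(5 + 4)/4⌋ = 2; p/q = (2·16 + 5)/(2·3 + 1) = 37/7; p² − 28·q² = 1369 − 1372 = -3.
  k = 3: m = 4, d = 3, a = ⌊(5 + 4)/3⌋ = 3; p/q = (3·37 + 16)/(3·7 + 3) = 127/24; p² − 28·q² = 16129 − 16128 = 1.
  The first convergent with p² − 28·q² = 1 gives the fundamental solution (x₁, y₁) = (127, 24).
Step 2: Apply the recurrence (x_{n+1}, y_{n+1}) = (x₁x_n + 28y₁y_n, x₁y_n + y₁x_n) repeatedly.
  From (x_1, y_1) = (127, 24): x_2 = 127·127 + 28·24·24 = 32257; y_2 = 127·24 + 24·127 = 6096.
  From (x_2, y_2) = (32257, 6096): x_3 = 127·32257 + 28·24·6096 = 8193151; y_3 = 127·6096 + 24·32257 = 1548360.
  From (x_3, y_3) = (8193151, 1548360): x_4 = 127·8193151 + 28·24·1548360 = 2081028097; y_4 = 127·1548360 + 24·8193151 = 393277344.
  From (x_4, y_4) = (2081028097, 393277344): x_5 = 127·2081028097 + 28·24·393277344 = 528572943487; y_5 = 127·393277344 + 24·2081028097 = 99890897016.
Step 3: Verify x_5² - 28·y_5² = 279389356586511295719169 - 279389356586511295719168 = 1 (should be 1). ✓

(x_1, y_1) = (127, 24); (x_5, y_5) = (528572943487, 99890897016).


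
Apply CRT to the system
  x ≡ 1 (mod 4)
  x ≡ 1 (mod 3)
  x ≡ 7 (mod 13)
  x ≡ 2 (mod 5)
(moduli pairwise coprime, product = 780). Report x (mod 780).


Product of moduli M = 4 · 3 · 13 · 5 = 780.
Merge one congruence at a time:
  Start: x ≡ 1 (mod 4).
  Combine with x ≡ 1 (mod 3); new modulus lcm = 12.
    Write x = 1 + 4·t and substitute into x ≡ 1 (mod 3): 4·t ≡ 1 − 1 = 0 (mod 3).
    Reduce coefficients mod 3: 1·t ≡ 0 (mod 3).
    So t ≡ 0 (mod 3).
    Then x = 1 + 4·0 = 1, valid modulo lcm(4, 3) = 12: x ≡ 1 (mod 12).
  Combine with x ≡ 7 (mod 13); new modulus lcm = 156.
    Write x = 1 + 12·t and substitute into x ≡ 7 (mod 13): 12·t ≡ 7 − 1 = 6 (mod 13).
    The inverse of 12 mod 13 is 12 (since 12·12 = 144 = 11·13 + 1), so t ≡ 12·6 = 72 ≡ 7 (mod 13).
    Then x = 1 + 12·7 = 85, valid modulo lcm(12, 13) = 156: x ≡ 85 (mod 156).
  Combine with x ≡ 2 (mod 5); new modulus lcm = 780.
    Write x = 85 + 156·t and substitute into x ≡ 2 (mod 5): 156·t ≡ 2 − 85 = -83 (mod 5).
    Reduce coefficients mod 5: 1·t ≡ 2 (mod 5).
    So t ≡ 2 (mod 5).
    Then x = 85 + 156·2 = 397, valid modulo lcm(156, 5) = 780: x ≡ 397 (mod 780).
Verify against each original: 397 mod 4 = 1, 397 mod 3 = 1, 397 mod 13 = 7, 397 mod 5 = 2.

x ≡ 397 (mod 780).


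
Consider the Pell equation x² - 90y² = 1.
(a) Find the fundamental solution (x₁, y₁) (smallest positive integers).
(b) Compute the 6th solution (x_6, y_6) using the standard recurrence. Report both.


Step 1: Find the fundamental solution (x₁, y₁) of x² - 90y² = 1.
  Expand √90 as a continued fraction. a₀ = ⌊√90⌋ = 9; iterate m_{k+1} = d_k·a_k − m_k, d_{k+1} = (90 − m_{k+1}²)/d_k, a_{k+1} = ⌊(a₀ + m_{k+1})/d_{k+1}⌋ (starting m₀ = 0, d₀ = 1), with convergents p_k = a_k·p_{k-1} + p_{k-2}, q_k = a_k·q_{k-1} + q_{k-2} (p₋₁ = 1, q₋₁ = 0):
  k = 0: a₀ = 9; p₀/q₀ = 9/1; p₀² − 90·q₀² = 81 − 90 = -9.
  k = 1: m = 9, d = 9, a = ⌊(9 + 9)/9⌋ = 2; p/q = (2·9 + 1)/(2·1 + 0) = 19/2; p² − 90·q² = 361 − 360 = 1.
  The first convergent with p² − 90·q² = 1 gives the fundamental solution (x₁, y₁) = (19, 2).
Step 2: Apply the recurrence (x_{n+1}, y_{n+1}) = (x₁x_n + 90y₁y_n, x₁y_n + y₁x_n) repeatedly.
  From (x_1, y_1) = (19, 2): x_2 = 19·19 + 90·2·2 = 721; y_2 = 19·2 + 2·19 = 76.
  From (x_2, y_2) = (721, 76): x_3 = 19·721 + 90·2·76 = 27379; y_3 = 19·76 + 2·721 = 2886.
  From (x_3, y_3) = (27379, 2886): x_4 = 19·27379 + 90·2·2886 = 1039681; y_4 = 19·2886 + 2·27379 = 109592.
  From (x_4, y_4) = (1039681, 109592): x_5 = 19·1039681 + 90·2·109592 = 39480499; y_5 = 19·109592 + 2·1039681 = 4161610.
  From (x_5, y_5) = (39480499, 4161610): x_6 = 19·39480499 + 90·2·4161610 = 1499219281; y_6 = 19·4161610 + 2·39480499 = 158031588.
Step 3: Verify x_6² - 90·y_6² = 2247658452522156961 - 2247658452522156960 = 1 (should be 1). ✓

(x_1, y_1) = (19, 2); (x_6, y_6) = (1499219281, 158031588).


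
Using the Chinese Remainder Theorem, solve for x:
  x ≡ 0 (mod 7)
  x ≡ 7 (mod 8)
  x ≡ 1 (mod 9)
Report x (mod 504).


Moduli 7, 8, 9 are pairwise coprime; by CRT there is a unique solution modulo M = 7 · 8 · 9 = 504.
Solve pairwise, accumulating the modulus:
  Start with x ≡ 0 (mod 7).
  Combine with x ≡ 7 (mod 8): since gcd(7, 8) = 1, we get a unique residue mod 56.
    Write x = 0 + 7·t and substitute into x ≡ 7 (mod 8): 7·t ≡ 7 − 0 = 7 (mod 8).
    The inverse of 7 mod 8 is 7 (since 7·7 = 49 = 6·8 + 1), so t ≡ 7·7 = 49 ≡ 1 (mod 8).
    Then x = 0 + 7·1 = 7, valid modulo lcm(7, 8) = 56: x ≡ 7 (mod 56).
  Combine with x ≡ 1 (mod 9): since gcd(56, 9) = 1, we get a unique residue mod 504.
    Write x = 7 + 56·t and substitute into x ≡ 1 (mod 9): 56·t ≡ 1 − 7 = -6 (mod 9).
    Reduce coefficients mod 9: 2·t ≡ 3 (mod 9).
    The inverse of 2 mod 9 is 5 (since 2·5 = 10 = 1·9 + 1), so t ≡ 5·3 = 15 ≡ 6 (mod 9).
    Then x = 7 + 56·6 = 343, valid modulo lcm(56, 9) = 504: x ≡ 343 (mod 504).
Verify: 343 mod 7 = 0 ✓, 343 mod 8 = 7 ✓, 343 mod 9 = 1 ✓.

x ≡ 343 (mod 504).


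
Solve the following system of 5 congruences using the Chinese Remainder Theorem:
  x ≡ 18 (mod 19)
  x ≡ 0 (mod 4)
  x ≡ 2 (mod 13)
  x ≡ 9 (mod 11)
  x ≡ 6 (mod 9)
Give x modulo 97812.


Product of moduli M = 19 · 4 · 13 · 11 · 9 = 97812.
Merge one congruence at a time:
  Start: x ≡ 18 (mod 19).
  Combine with x ≡ 0 (mod 4); new modulus lcm = 76.
    Write x = 18 + 19·t and substitute into x ≡ 0 (mod 4): 19·t ≡ 0 − 18 = -18 (mod 4).
    Reduce coefficients mod 4: 3·t ≡ 2 (mod 4).
    The inverse of 3 mod 4 is 3 (since 3·3 = 9 = 2·4 + 1), so t ≡ 3·2 = 6 ≡ 2 (mod 4).
    Then x = 18 + 19·2 = 56, valid modulo lcm(19, 4) = 76: x ≡ 56 (mod 76).
  Combine with x ≡ 2 (mod 13); new modulus lcm = 988.
    Write x = 56 + 76·t and substitute into x ≡ 2 (mod 13): 76·t ≡ 2 − 56 = -54 (mod 13).
    Reduce coefficients mod 13: 11·t ≡ 11 (mod 13).
    The inverse of 11 mod 13 is 6 (since 11·6 = 66 = 5·13 + 1), so t ≡ 6·11 = 66 ≡ 1 (mod 13).
    Then x = 56 + 76·1 = 132, valid modulo lcm(76, 13) = 988: x ≡ 132 (mod 988).
  Combine with x ≡ 9 (mod 11); new modulus lcm = 10868.
    Write x = 132 + 988·t and substitute into x ≡ 9 (mod 11): 988·t ≡ 9 − 132 = -123 (mod 11).
    Reduce coefficients mod 11: 9·t ≡ 9 (mod 11).
    The inverse of 9 mod 11 is 5 (since 9·5 = 45 = 4·11 + 1), so t ≡ 5·9 = 45 ≡ 1 (mod 11).
    Then x = 132 + 988·1 = 1120, valid modulo lcm(988, 11) = 10868: x ≡ 1120 (mod 10868).
  Combine with x ≡ 6 (mod 9); new modulus lcm = 97812.
    Write x = 1120 + 10868·t and substitute into x ≡ 6 (mod 9): 10868·t ≡ 6 − 1120 = -1114 (mod 9).
    Reduce coefficients mod 9: 5·t ≡ 2 (mod 9).
    The inverse of 5 mod 9 is 2 (since 5·2 = 10 = 1·9 + 1), so t ≡ 2·2 = 4 ≡ 4 (mod 9).
    Then x = 1120 + 10868·4 = 44592, valid modulo lcm(10868, 9) = 97812: x ≡ 44592 (mod 97812).
Verify against each original: 44592 mod 19 = 18, 44592 mod 4 = 0, 44592 mod 13 = 2, 44592 mod 11 = 9, 44592 mod 9 = 6.

x ≡ 44592 (mod 97812).


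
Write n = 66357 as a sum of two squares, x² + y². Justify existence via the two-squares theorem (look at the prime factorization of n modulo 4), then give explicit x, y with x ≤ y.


Step 1: Factor n = 66357 = 3^2 · 73 · 101.
Step 2: Check the mod-4 condition on each prime factor: 3 ≡ 3 (mod 4), exponent 2 (must be even); 73 ≡ 1 (mod 4), exponent 1; 101 ≡ 1 (mod 4), exponent 1.
All primes ≡ 3 (mod 4) appear to even exponent (or don't appear), so by the two-squares theorem n IS expressible as a sum of two squares.
Step 3: Build a representation. Group n = k² · m with k = 3 and m = 73 · 101 = 7373 (a product of primes ≡ 1 (mod 4)); a representation of m scales to one of n via (k·x)² + (k·y)² = k²(x² + y²). Each prime p ≡ 1 (mod 4) is itself a sum of two squares; find a² by testing p − a² for a perfect square:
  73: 73 − 1² = 72, 73 − 2² = 69, 73 − 3² = 64 = 8² ⇒ 73 = 3² + 8².
  101: 101 − 1² = 100 = 10² ⇒ 101 = 1² + 10².
  Combine using the Brahmagupta–Fibonacci identity (a² + b²)(c² + d²) = (ac − bd)² + (ad + bc)² = (ac + bd)² + (ad − bc)²:
  73 · 101 = 7373: from (3² + 8²)(1² + 10²), take (3·1 − 8·10, 3·10 + 8·1) = (3 − 80, 30 + 8) = (-77, 38); dropping signs (only squares matter) gives (77, 38); check 77² + 38² = 5929 + 1444 = 7373 ✓.
  Scale by k = 3: (3·77, 3·38) = (231, 114).
Step 4: Order so x ≤ y and verify: 114² + 231² = 12996 + 53361 = 66357 = n. ✓

n = 66357 = 114² + 231² (one valid representation with x ≤ y).


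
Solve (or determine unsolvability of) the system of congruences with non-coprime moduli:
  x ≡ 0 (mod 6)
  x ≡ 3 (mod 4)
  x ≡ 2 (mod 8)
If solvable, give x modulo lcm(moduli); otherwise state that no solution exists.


Moduli 6, 4, 8 are not pairwise coprime, so CRT works modulo lcm(m_i) when all pairwise compatibility conditions hold.
Pairwise compatibility: gcd(m_i, m_j) must divide a_i - a_j for every pair.
Merge one congruence at a time:
  Start: x ≡ 0 (mod 6).
  Combine with x ≡ 3 (mod 4): gcd(6, 4) = 2, and 3 - 0 = 3 is NOT divisible by 2.
    ⇒ system is inconsistent (no integer solution).

No solution (the system is inconsistent).


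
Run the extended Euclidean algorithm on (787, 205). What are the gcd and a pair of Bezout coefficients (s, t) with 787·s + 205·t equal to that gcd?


Euclidean algorithm on (787, 205) — divide until remainder is 0:
  787 = 3 · 205 + 172
  205 = 1 · 172 + 33
  172 = 5 · 33 + 7
  33 = 4 · 7 + 5
  7 = 1 · 5 + 2
  5 = 2 · 2 + 1
  2 = 2 · 1 + 0
gcd(787, 205) = 1.
Track Bezout coefficients alongside the remainders: start with r₀ = 787 = a·1 + b·0 (s = 1, t = 0) and r₁ = 205 = a·0 + b·1 (s = 0, t = 1); each new remainder r_{k+1} = r_{k-1} − q_k·r_k inherits s_{k+1} = s_{k-1} − q_k·s_k, t_{k+1} = t_{k-1} − q_k·t_k, so r_k = a·s_k + b·t_k at every step:
  q = 3: r = 172, s = 1 − 3·0 = 1, t = 0 − 3·1 = -3  (check: 787·1 + 205·(-3) = 172)
  q = 1: r = 33, s = 0 − 1·1 = -1, t = 1 − 1·(-3) = 4  (check: 787·(-1) + 205·4 = 33)
  q = 5: r = 7, s = 1 − 5·(-1) = 6, t = -3 − 5·4 = -23  (check: 787·6 + 205·(-23) = 7)
  q = 4: r = 5, s = -1 − 4·6 = -25, t = 4 − 4·(-23) = 96  (check: 787·(-25) + 205·96 = 5)
  q = 1: r = 2, s = 6 − 1·(-25) = 31, t = -23 − 1·96 = -119  (check: 787·31 + 205·(-119) = 2)
  q = 2: r = 1, s = -25 − 2·31 = -87, t = 96 − 2·(-119) = 334  (check: 787·(-87) + 205·334 = 1)
The row with r = 1 (the gcd) gives the Bezout coefficients s = -87, t = 334.
Result: 787 · (-87) + 205 · (334) = 1.

gcd(787, 205) = 1; s = -87, t = 334 (check: 787·(-87) + 205·334 = 1).


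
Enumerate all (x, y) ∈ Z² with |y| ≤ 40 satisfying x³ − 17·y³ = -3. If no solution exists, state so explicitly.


The equation is x³ - 17y³ = -3. For fixed y, x³ = 17·y³ − 3, so a solution requires the RHS to be a perfect cube.
Strategy: iterate y from -40 to 40, compute RHS = 17·y³ − 3, and check whether it is a (positive or negative) perfect cube.
Check small values of y:
  y = 0: RHS = -3 is not a perfect cube.
  y = 1: RHS = 14 is not a perfect cube.
  y = -1: RHS = -20 is not a perfect cube.
  y = 2: RHS = 133 is not a perfect cube.
  y = -2: RHS = -139 is not a perfect cube.
  y = 3: RHS = 456 is not a perfect cube.
  y = -3: RHS = -462 is not a perfect cube.
Continuing the search up to |y| = 40 finds no solutions either.
No (x, y) in the scanned range satisfies the equation.

No integer solutions with |y| ≤ 40.


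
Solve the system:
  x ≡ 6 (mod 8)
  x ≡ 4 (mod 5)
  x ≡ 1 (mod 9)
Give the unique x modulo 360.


Moduli 8, 5, 9 are pairwise coprime; by CRT there is a unique solution modulo M = 8 · 5 · 9 = 360.
Solve pairwise, accumulating the modulus:
  Start with x ≡ 6 (mod 8).
  Combine with x ≡ 4 (mod 5): since gcd(8, 5) = 1, we get a unique residue mod 40.
    Write x = 6 + 8·t and substitute into x ≡ 4 (mod 5): 8·t ≡ 4 − 6 = -2 (mod 5).
    Reduce coefficients mod 5: 3·t ≡ 3 (mod 5).
    The inverse of 3 mod 5 is 2 (since 3·2 = 6 = 1·5 + 1), so t ≡ 2·3 = 6 ≡ 1 (mod 5).
    Then x = 6 + 8·1 = 14, valid modulo lcm(8, 5) = 40: x ≡ 14 (mod 40).
  Combine with x ≡ 1 (mod 9): since gcd(40, 9) = 1, we get a unique residue mod 360.
    Write x = 14 + 40·t and substitute into x ≡ 1 (mod 9): 40·t ≡ 1 − 14 = -13 (mod 9).
    Reduce coefficients mod 9: 4·t ≡ 5 (mod 9).
    The inverse of 4 mod 9 is 7 (since 4·7 = 28 = 3·9 + 1), so t ≡ 7·5 = 35 ≡ 8 (mod 9).
    Then x = 14 + 40·8 = 334, valid modulo lcm(40, 9) = 360: x ≡ 334 (mod 360).
Verify: 334 mod 8 = 6 ✓, 334 mod 5 = 4 ✓, 334 mod 9 = 1 ✓.

x ≡ 334 (mod 360).


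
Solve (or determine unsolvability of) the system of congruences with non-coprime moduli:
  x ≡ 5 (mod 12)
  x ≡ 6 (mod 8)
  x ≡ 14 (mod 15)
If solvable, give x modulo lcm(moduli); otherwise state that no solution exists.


Moduli 12, 8, 15 are not pairwise coprime, so CRT works modulo lcm(m_i) when all pairwise compatibility conditions hold.
Pairwise compatibility: gcd(m_i, m_j) must divide a_i - a_j for every pair.
Merge one congruence at a time:
  Start: x ≡ 5 (mod 12).
  Combine with x ≡ 6 (mod 8): gcd(12, 8) = 4, and 6 - 5 = 1 is NOT divisible by 4.
    ⇒ system is inconsistent (no integer solution).

No solution (the system is inconsistent).


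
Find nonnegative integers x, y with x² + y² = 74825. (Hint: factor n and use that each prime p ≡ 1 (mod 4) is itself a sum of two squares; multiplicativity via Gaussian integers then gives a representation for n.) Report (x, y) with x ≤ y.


Step 1: Factor n = 74825 = 5^2 · 41 · 73.
Step 2: Check the mod-4 condition on each prime factor: 5 ≡ 1 (mod 4), exponent 2; 41 ≡ 1 (mod 4), exponent 1; 73 ≡ 1 (mod 4), exponent 1.
All primes ≡ 3 (mod 4) appear to even exponent (or don't appear), so by the two-squares theorem n IS expressible as a sum of two squares.
Step 3: Build a representation. Group n = k² · m with k = 5 and m = 41 · 73 = 2993 (a product of primes ≡ 1 (mod 4)); a representation of m scales to one of n via (k·x)² + (k·y)² = k²(x² + y²). Each prime p ≡ 1 (mod 4) is itself a sum of two squares; find a² by testing p − a² for a perfect square:
  41: 41 − 1² = 40, 41 − 2² = 37, 41 − 3² = 32, 41 − 4² = 25 = 5² ⇒ 41 = 4² + 5².
  73: 73 − 1² = 72, 73 − 2² = 69, 73 − 3² = 64 = 8² ⇒ 73 = 3² + 8².
  Combine using the Brahmagupta–Fibonacci identity (a² + b²)(c² + d²) = (ac − bd)² + (ad + bc)² = (ac + bd)² + (ad − bc)²:
  41 · 73 = 2993: from (4² + 5²)(3² + 8²), take (4·3 − 5·8, 4·8 + 5·3) = (12 − 40, 32 + 15) = (-28, 47); dropping signs (only squares matter) gives (28, 47); check 28² + 47² = 784 + 2209 = 2993 ✓.
  Scale by k = 5: (5·28, 5·47) = (140, 235).
Step 4: Order so x ≤ y and verify: 140² + 235² = 19600 + 55225 = 74825 = n. ✓

n = 74825 = 140² + 235² (one valid representation with x ≤ y).


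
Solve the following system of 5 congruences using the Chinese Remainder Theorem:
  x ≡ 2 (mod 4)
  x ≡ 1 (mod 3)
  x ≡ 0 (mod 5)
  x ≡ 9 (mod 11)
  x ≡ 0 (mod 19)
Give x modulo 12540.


Product of moduli M = 4 · 3 · 5 · 11 · 19 = 12540.
Merge one congruence at a time:
  Start: x ≡ 2 (mod 4).
  Combine with x ≡ 1 (mod 3); new modulus lcm = 12.
    Write x = 2 + 4·t and substitute into x ≡ 1 (mod 3): 4·t ≡ 1 − 2 = -1 (mod 3).
    Reduce coefficients mod 3: 1·t ≡ 2 (mod 3).
    So t ≡ 2 (mod 3).
    Then x = 2 + 4·2 = 10, valid modulo lcm(4, 3) = 12: x ≡ 10 (mod 12).
  Combine with x ≡ 0 (mod 5); new modulus lcm = 60.
    Write x = 10 + 12·t and substitute into x ≡ 0 (mod 5): 12·t ≡ 0 − 10 = -10 (mod 5).
    Reduce coefficients mod 5: 2·t ≡ 0 (mod 5).
    The inverse of 2 mod 5 is 3 (since 2·3 = 6 = 1·5 + 1), so t ≡ 3·0 = 0 ≡ 0 (mod 5).
    Then x = 10 + 12·0 = 10, valid modulo lcm(12, 5) = 60: x ≡ 10 (mod 60).
  Combine with x ≡ 9 (mod 11); new modulus lcm = 660.
    Write x = 10 + 60·t and substitute into x ≡ 9 (mod 11): 60·t ≡ 9 − 10 = -1 (mod 11).
    Reduce coefficients mod 11: 5·t ≡ 10 (mod 11).
    The inverse of 5 mod 11 is 9 (since 5·9 = 45 = 4·11 + 1), so t ≡ 9·10 = 90 ≡ 2 (mod 11).
    Then x = 10 + 60·2 = 130, valid modulo lcm(60, 11) = 660: x ≡ 130 (mod 660).
  Combine with x ≡ 0 (mod 19); new modulus lcm = 12540.
    Write x = 130 + 660·t and substitute into x ≡ 0 (mod 19): 660·t ≡ 0 − 130 = -130 (mod 19).
    Reduce coefficients mod 19: 14·t ≡ 3 (mod 19).
    The inverse of 14 mod 19 is 15 (since 14·15 = 210 = 11·19 + 1), so t ≡ 15·3 = 45 ≡ 7 (mod 19).
    Then x = 130 + 660·7 = 4750, valid modulo lcm(660, 19) = 12540: x ≡ 4750 (mod 12540).
Verify against each original: 4750 mod 4 = 2, 4750 mod 3 = 1, 4750 mod 5 = 0, 4750 mod 11 = 9, 4750 mod 19 = 0.

x ≡ 4750 (mod 12540).


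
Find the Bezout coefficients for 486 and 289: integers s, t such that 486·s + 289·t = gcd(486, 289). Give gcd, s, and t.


Euclidean algorithm on (486, 289) — divide until remainder is 0:
  486 = 1 · 289 + 197
  289 = 1 · 197 + 92
  197 = 2 · 92 + 13
  92 = 7 · 13 + 1
  13 = 13 · 1 + 0
gcd(486, 289) = 1.
Track Bezout coefficients alongside the remainders: start with r₀ = 486 = a·1 + b·0 (s = 1, t = 0) and r₁ = 289 = a·0 + b·1 (s = 0, t = 1); each new remainder r_{k+1} = r_{k-1} − q_k·r_k inherits s_{k+1} = s_{k-1} − q_k·s_k, t_{k+1} = t_{k-1} − q_k·t_k, so r_k = a·s_k + b·t_k at every step:
  q = 1: r = 197, s = 1 − 1·0 = 1, t = 0 − 1·1 = -1  (check: 486·1 + 289·(-1) = 197)
  q = 1: r = 92, s = 0 − 1·1 = -1, t = 1 − 1·(-1) = 2  (check: 486·(-1) + 289·2 = 92)
  q = 2: r = 13, s = 1 − 2·(-1) = 3, t = -1 − 2·2 = -5  (check: 486·3 + 289·(-5) = 13)
  q = 7: r = 1, s = -1 − 7·3 = -22, t = 2 − 7·(-5) = 37  (check: 486·(-22) + 289·37 = 1)
The row with r = 1 (the gcd) gives the Bezout coefficients s = -22, t = 37.
Result: 486 · (-22) + 289 · (37) = 1.

gcd(486, 289) = 1; s = -22, t = 37 (check: 486·(-22) + 289·37 = 1).


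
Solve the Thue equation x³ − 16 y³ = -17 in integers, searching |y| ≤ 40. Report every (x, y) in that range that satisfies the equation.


The equation is x³ - 16y³ = -17. For fixed y, x³ = 16·y³ − 17, so a solution requires the RHS to be a perfect cube.
Strategy: iterate y from -40 to 40, compute RHS = 16·y³ − 17, and check whether it is a (positive or negative) perfect cube.
Check small values of y:
  y = 0: RHS = -17 is not a perfect cube.
  y = 1: RHS = -1 = (-1)³ ⇒ x = -1 works.
  y = -1: RHS = -33 is not a perfect cube.
  y = 2: RHS = 111 is not a perfect cube.
  y = -2: RHS = -145 is not a perfect cube.
  y = 3: RHS = 415 is not a perfect cube.
  y = -3: RHS = -449 is not a perfect cube.
Continuing the search up to |y| = 40 finds no further solutions beyond those listed.
Collected solutions: (-1, 1).

Solutions (with |y| ≤ 40): (-1, 1).


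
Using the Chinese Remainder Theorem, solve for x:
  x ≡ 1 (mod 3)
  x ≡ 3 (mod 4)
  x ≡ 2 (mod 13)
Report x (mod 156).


Moduli 3, 4, 13 are pairwise coprime; by CRT there is a unique solution modulo M = 3 · 4 · 13 = 156.
Solve pairwise, accumulating the modulus:
  Start with x ≡ 1 (mod 3).
  Combine with x ≡ 3 (mod 4): since gcd(3, 4) = 1, we get a unique residue mod 12.
    Write x = 1 + 3·t and substitute into x ≡ 3 (mod 4): 3·t ≡ 3 − 1 = 2 (mod 4).
    The inverse of 3 mod 4 is 3 (since 3·3 = 9 = 2·4 + 1), so t ≡ 3·2 = 6 ≡ 2 (mod 4).
    Then x = 1 + 3·2 = 7, valid modulo lcm(3, 4) = 12: x ≡ 7 (mod 12).
  Combine with x ≡ 2 (mod 13): since gcd(12, 13) = 1, we get a unique residue mod 156.
    Write x = 7 + 12·t and substitute into x ≡ 2 (mod 13): 12·t ≡ 2 − 7 = -5 (mod 13).
    Reduce coefficients mod 13: 12·t ≡ 8 (mod 13).
    The inverse of 12 mod 13 is 12 (since 12·12 = 144 = 11·13 + 1), so t ≡ 12·8 = 96 ≡ 5 (mod 13).
    Then x = 7 + 12·5 = 67, valid modulo lcm(12, 13) = 156: x ≡ 67 (mod 156).
Verify: 67 mod 3 = 1 ✓, 67 mod 4 = 3 ✓, 67 mod 13 = 2 ✓.

x ≡ 67 (mod 156).


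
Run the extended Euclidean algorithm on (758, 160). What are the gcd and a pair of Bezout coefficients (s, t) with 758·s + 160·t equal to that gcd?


Euclidean algorithm on (758, 160) — divide until remainder is 0:
  758 = 4 · 160 + 118
  160 = 1 · 118 + 42
  118 = 2 · 42 + 34
  42 = 1 · 34 + 8
  34 = 4 · 8 + 2
  8 = 4 · 2 + 0
gcd(758, 160) = 2.
Track Bezout coefficients alongside the remainders: start with r₀ = 758 = a·1 + b·0 (s = 1, t = 0) and r₁ = 160 = a·0 + b·1 (s = 0, t = 1); each new remainder r_{k+1} = r_{k-1} − q_k·r_k inherits s_{k+1} = s_{k-1} − q_k·s_k, t_{k+1} = t_{k-1} − q_k·t_k, so r_k = a·s_k + b·t_k at every step:
  q = 4: r = 118, s = 1 − 4·0 = 1, t = 0 − 4·1 = -4  (check: 758·1 + 160·(-4) = 118)
  q = 1: r = 42, s = 0 − 1·1 = -1, t = 1 − 1·(-4) = 5  (check: 758·(-1) + 160·5 = 42)
  q = 2: r = 34, s = 1 − 2·(-1) = 3, t = -4 − 2·5 = -14  (check: 758·3 + 160·(-14) = 34)
  q = 1: r = 8, s = -1 − 1·3 = -4, t = 5 − 1·(-14) = 19  (check: 758·(-4) + 160·19 = 8)
  q = 4: r = 2, s = 3 − 4·(-4) = 19, t = -14 − 4·19 = -90  (check: 758·19 + 160·(-90) = 2)
The row with r = 2 (the gcd) gives the Bezout coefficients s = 19, t = -90.
Result: 758 · (19) + 160 · (-90) = 2.

gcd(758, 160) = 2; s = 19, t = -90 (check: 758·19 + 160·(-90) = 2).


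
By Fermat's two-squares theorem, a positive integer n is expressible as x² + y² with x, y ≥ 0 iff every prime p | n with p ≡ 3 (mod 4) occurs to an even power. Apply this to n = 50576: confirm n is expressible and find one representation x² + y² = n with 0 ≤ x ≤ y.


Step 1: Factor n = 50576 = 2^4 · 29 · 109.
Step 2: Check the mod-4 condition on each prime factor: 2 = 2 (special); 29 ≡ 1 (mod 4), exponent 1; 109 ≡ 1 (mod 4), exponent 1.
All primes ≡ 3 (mod 4) appear to even exponent (or don't appear), so by the two-squares theorem n IS expressible as a sum of two squares.
Step 3: Build a representation. Group n = k² · m with k = 4 and m = 29 · 109 = 3161 (a product of primes ≡ 1 (mod 4)); a representation of m scales to one of n via (k·x)² + (k·y)² = k²(x² + y²). Each prime p ≡ 1 (mod 4) is itself a sum of two squares; find a² by testing p − a² for a perfect square:
  29: 29 − 1² = 28, 29 − 2² = 25 = 5² ⇒ 29 = 2² + 5².
  109: 109 − 1² = 108, 109 − 2² = 105, 109 − 3² = 100 = 10² ⇒ 109 = 3² + 10².
  Combine using the Brahmagupta–Fibonacci identity (a² + b²)(c² + d²) = (ac − bd)² + (ad + bc)² = (ac + bd)² + (ad − bc)²:
  29 · 109 = 3161: from (2² + 5²)(3² + 10²), take (2·3 − 5·10, 2·10 + 5·3) = (6 − 50, 20 + 15) = (-44, 35); dropping signs (only squares matter) gives (44, 35); check 44² + 35² = 1936 + 1225 = 3161 ✓.
  Scale by k = 4: (4·44, 4·35) = (176, 140).
Step 4: Order so x ≤ y and verify: 140² + 176² = 19600 + 30976 = 50576 = n. ✓

n = 50576 = 140² + 176² (one valid representation with x ≤ y).


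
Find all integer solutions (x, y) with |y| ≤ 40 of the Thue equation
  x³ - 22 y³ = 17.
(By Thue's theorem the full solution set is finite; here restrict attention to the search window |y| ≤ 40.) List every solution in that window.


The equation is x³ - 22y³ = 17. For fixed y, x³ = 22·y³ + 17, so a solution requires the RHS to be a perfect cube.
Strategy: iterate y from -40 to 40, compute RHS = 22·y³ + 17, and check whether it is a (positive or negative) perfect cube.
Check small values of y:
  y = 0: RHS = 17 is not a perfect cube.
  y = 1: RHS = 39 is not a perfect cube.
  y = -1: RHS = -5 is not a perfect cube.
  y = 2: RHS = 193 is not a perfect cube.
  y = -2: RHS = -159 is not a perfect cube.
  y = 3: RHS = 611 is not a perfect cube.
  y = -3: RHS = -577 is not a perfect cube.
Continuing the search up to |y| = 40 finds no solutions either.
No (x, y) in the scanned range satisfies the equation.

No integer solutions with |y| ≤ 40.


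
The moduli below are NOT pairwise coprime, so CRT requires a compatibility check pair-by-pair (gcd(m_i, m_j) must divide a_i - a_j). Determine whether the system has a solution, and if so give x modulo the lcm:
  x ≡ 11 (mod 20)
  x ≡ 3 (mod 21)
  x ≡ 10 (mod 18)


Moduli 20, 21, 18 are not pairwise coprime, so CRT works modulo lcm(m_i) when all pairwise compatibility conditions hold.
Pairwise compatibility: gcd(m_i, m_j) must divide a_i - a_j for every pair.
Merge one congruence at a time:
  Start: x ≡ 11 (mod 20).
  Combine with x ≡ 3 (mod 21): gcd(20, 21) = 1; 3 - 11 = -8, which IS divisible by 1, so compatible.
    Write x = 11 + 20·t and substitute into x ≡ 3 (mod 21): 20·t ≡ 3 − 11 = -8 (mod 21).
    Reduce coefficients mod 21: 20·t ≡ 13 (mod 21).
    The inverse of 20 mod 21 is 20 (since 20·20 = 400 = 19·21 + 1), so t ≡ 20·13 = 260 ≡ 8 (mod 21).
    Then x = 11 + 20·8 = 171, valid modulo lcm(20, 21) = 420: x ≡ 171 (mod 420).
  Combine with x ≡ 10 (mod 18): gcd(420, 18) = 6, and 10 - 171 = -161 is NOT divisible by 6.
    ⇒ system is inconsistent (no integer solution).

No solution (the system is inconsistent).


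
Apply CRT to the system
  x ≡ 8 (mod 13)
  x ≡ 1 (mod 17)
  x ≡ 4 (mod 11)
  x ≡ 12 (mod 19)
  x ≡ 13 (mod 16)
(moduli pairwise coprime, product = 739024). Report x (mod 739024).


Product of moduli M = 13 · 17 · 11 · 19 · 16 = 739024.
Merge one congruence at a time:
  Start: x ≡ 8 (mod 13).
  Combine with x ≡ 1 (mod 17); new modulus lcm = 221.
    Write x = 8 + 13·t and substitute into x ≡ 1 (mod 17): 13·t ≡ 1 − 8 = -7 (mod 17).
    Reduce coefficients mod 17: 13·t ≡ 10 (mod 17).
    The inverse of 13 mod 17 is 4 (since 13·4 = 52 = 3·17 + 1), so t ≡ 4·10 = 40 ≡ 6 (mod 17).
    Then x = 8 + 13·6 = 86, valid modulo lcm(13, 17) = 221: x ≡ 86 (mod 221).
  Combine with x ≡ 4 (mod 11); new modulus lcm = 2431.
    Write x = 86 + 221·t and substitute into x ≡ 4 (mod 11): 221·t ≡ 4 − 86 = -82 (mod 11).
    Reduce coefficients mod 11: 1·t ≡ 6 (mod 11).
    So t ≡ 6 (mod 11).
    Then x = 86 + 221·6 = 1412, valid modulo lcm(221, 11) = 2431: x ≡ 1412 (mod 2431).
  Combine with x ≡ 12 (mod 19); new modulus lcm = 46189.
    Write x = 1412 + 2431·t and substitute into x ≡ 12 (mod 19): 2431·t ≡ 12 − 1412 = -1400 (mod 19).
    Reduce coefficients mod 19: 18·t ≡ 6 (mod 19).
    The inverse of 18 mod 19 is 18 (since 18·18 = 324 = 17·19 + 1), so t ≡ 18·6 = 108 ≡ 13 (mod 19).
    Then x = 1412 + 2431·13 = 33015, valid modulo lcm(2431, 19) = 46189: x ≡ 33015 (mod 46189).
  Combine with x ≡ 13 (mod 16); new modulus lcm = 739024.
    Write x = 33015 + 46189·t and substitute into x ≡ 13 (mod 16): 46189·t ≡ 13 − 33015 = -33002 (mod 16).
    Reduce coefficients mod 16: 13·t ≡ 6 (mod 16).
    The inverse of 13 mod 16 is 5 (since 13·5 = 65 = 4·16 + 1), so t ≡ 5·6 = 30 ≡ 14 (mod 16).
    Then x = 33015 + 46189·14 = 679661, valid modulo lcm(46189, 16) = 739024: x ≡ 679661 (mod 739024).
Verify against each original: 679661 mod 13 = 8, 679661 mod 17 = 1, 679661 mod 11 = 4, 679661 mod 19 = 12, 679661 mod 16 = 13.

x ≡ 679661 (mod 739024).


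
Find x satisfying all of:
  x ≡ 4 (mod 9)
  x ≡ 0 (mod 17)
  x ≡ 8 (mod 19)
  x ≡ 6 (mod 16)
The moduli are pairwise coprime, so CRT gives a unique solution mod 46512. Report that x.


Product of moduli M = 9 · 17 · 19 · 16 = 46512.
Merge one congruence at a time:
  Start: x ≡ 4 (mod 9).
  Combine with x ≡ 0 (mod 17); new modulus lcm = 153.
    Write x = 4 + 9·t and substitute into x ≡ 0 (mod 17): 9·t ≡ 0 − 4 = -4 (mod 17).
    Reduce coefficients mod 17: 9·t ≡ 13 (mod 17).
    The inverse of 9 mod 17 is 2 (since 9·2 = 18 = 1·17 + 1), so t ≡ 2·13 = 26 ≡ 9 (mod 17).
    Then x = 4 + 9·9 = 85, valid modulo lcm(9, 17) = 153: x ≡ 85 (mod 153).
  Combine with x ≡ 8 (mod 19); new modulus lcm = 2907.
    Write x = 85 + 153·t and substitute into x ≡ 8 (mod 19): 153·t ≡ 8 − 85 = -77 (mod 19).
    Reduce coefficients mod 19: 1·t ≡ 18 (mod 19).
    So t ≡ 18 (mod 19).
    Then x = 85 + 153·18 = 2839, valid modulo lcm(153, 19) = 2907: x ≡ 2839 (mod 2907).
  Combine with x ≡ 6 (mod 16); new modulus lcm = 46512.
    Write x = 2839 + 2907·t and substitute into x ≡ 6 (mod 16): 2907·t ≡ 6 − 2839 = -2833 (mod 16).
    Reduce coefficients mod 16: 11·t ≡ 15 (mod 16).
    The inverse of 11 mod 16 is 3 (since 11·3 = 33 = 2·16 + 1), so t ≡ 3·15 = 45 ≡ 13 (mod 16).
    Then x = 2839 + 2907·13 = 40630, valid modulo lcm(2907, 16) = 46512: x ≡ 40630 (mod 46512).
Verify against each original: 40630 mod 9 = 4, 40630 mod 17 = 0, 40630 mod 19 = 8, 40630 mod 16 = 6.

x ≡ 40630 (mod 46512).


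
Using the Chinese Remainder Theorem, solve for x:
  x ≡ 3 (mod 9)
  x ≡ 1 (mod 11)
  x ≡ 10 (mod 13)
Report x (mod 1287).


Moduli 9, 11, 13 are pairwise coprime; by CRT there is a unique solution modulo M = 9 · 11 · 13 = 1287.
Solve pairwise, accumulating the modulus:
  Start with x ≡ 3 (mod 9).
  Combine with x ≡ 1 (mod 11): since gcd(9, 11) = 1, we get a unique residue mod 99.
    Write x = 3 + 9·t and substitute into x ≡ 1 (mod 11): 9·t ≡ 1 − 3 = -2 (mod 11).
    Reduce coefficients mod 11: 9·t ≡ 9 (mod 11).
    The inverse of 9 mod 11 is 5 (since 9·5 = 45 = 4·11 + 1), so t ≡ 5·9 = 45 ≡ 1 (mod 11).
    Then x = 3 + 9·1 = 12, valid modulo lcm(9, 11) = 99: x ≡ 12 (mod 99).
  Combine with x ≡ 10 (mod 13): since gcd(99, 13) = 1, we get a unique residue mod 1287.
    Write x = 12 + 99·t and substitute into x ≡ 10 (mod 13): 99·t ≡ 10 − 12 = -2 (mod 13).
    Reduce coefficients mod 13: 8·t ≡ 11 (mod 13).
    The inverse of 8 mod 13 is 5 (since 8·5 = 40 = 3·13 + 1), so t ≡ 5·11 = 55 ≡ 3 (mod 13).
    Then x = 12 + 99·3 = 309, valid modulo lcm(99, 13) = 1287: x ≡ 309 (mod 1287).
Verify: 309 mod 9 = 3 ✓, 309 mod 11 = 1 ✓, 309 mod 13 = 10 ✓.

x ≡ 309 (mod 1287).


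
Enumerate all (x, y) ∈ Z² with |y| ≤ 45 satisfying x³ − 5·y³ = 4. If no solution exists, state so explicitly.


The equation is x³ - 5y³ = 4. For fixed y, x³ = 5·y³ + 4, so a solution requires the RHS to be a perfect cube.
Strategy: iterate y from -45 to 45, compute RHS = 5·y³ + 4, and check whether it is a (positive or negative) perfect cube.
Check small values of y:
  y = 0: RHS = 4 is not a perfect cube.
  y = 1: RHS = 9 is not a perfect cube.
  y = -1: RHS = -1 = (-1)³ ⇒ x = -1 works.
  y = 2: RHS = 44 is not a perfect cube.
  y = -2: RHS = -36 is not a perfect cube.
  y = 3: RHS = 139 is not a perfect cube.
  y = -3: RHS = -131 is not a perfect cube.
Continuing the search up to |y| = 45 finds no further solutions beyond those listed.
Collected solutions: (-1, -1).

Solutions (with |y| ≤ 45): (-1, -1).


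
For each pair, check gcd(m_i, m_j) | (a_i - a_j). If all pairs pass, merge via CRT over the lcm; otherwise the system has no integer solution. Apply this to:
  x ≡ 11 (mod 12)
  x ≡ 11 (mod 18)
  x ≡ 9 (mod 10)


Moduli 12, 18, 10 are not pairwise coprime, so CRT works modulo lcm(m_i) when all pairwise compatibility conditions hold.
Pairwise compatibility: gcd(m_i, m_j) must divide a_i - a_j for every pair.
Merge one congruence at a time:
  Start: x ≡ 11 (mod 12).
  Combine with x ≡ 11 (mod 18): gcd(12, 18) = 6; 11 - 11 = 0, which IS divisible by 6, so compatible.
    Write x = 11 + 12·t and substitute into x ≡ 11 (mod 18): 12·t ≡ 11 − 11 = 0 (mod 18).
    Divide the congruence (and modulus) by g = 6: 2·t ≡ 0 (mod 3).
    The inverse of 2 mod 3 is 2 (since 2·2 = 4 = 1·3 + 1), so t ≡ 2·0 = 0 ≡ 0 (mod 3).
    Then x = 11 + 12·0 = 11, valid modulo lcm(12, 18) = 36: x ≡ 11 (mod 36).
  Combine with x ≡ 9 (mod 10): gcd(36, 10) = 2; 9 - 11 = -2, which IS divisible by 2, so compatible.
    Write x = 11 + 36·t and substitute into x ≡ 9 (mod 10): 36·t ≡ 9 − 11 = -2 (mod 10).
    Divide the congruence (and modulus) by g = 2: 18·t ≡ -1 (mod 5).
    Reduce coefficients mod 5: 3·t ≡ 4 (mod 5).
    The inverse of 3 mod 5 is 2 (since 3·2 = 6 = 1·5 + 1), so t ≡ 2·4 = 8 ≡ 3 (mod 5).
    Then x = 11 + 36·3 = 119, valid modulo lcm(36, 10) = 180: x ≡ 119 (mod 180).
Verify: 119 mod 12 = 11, 119 mod 18 = 11, 119 mod 10 = 9.

x ≡ 119 (mod 180).


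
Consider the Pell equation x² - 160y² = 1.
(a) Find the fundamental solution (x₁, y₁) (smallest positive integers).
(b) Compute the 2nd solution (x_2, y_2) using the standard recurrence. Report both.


Step 1: Find the fundamental solution (x₁, y₁) of x² - 160y² = 1.
  Expand √160 as a continued fraction. a₀ = ⌊√160⌋ = 12; iterate m_{k+1} = d_k·a_k − m_k, d_{k+1} = (160 − m_{k+1}²)/d_k, a_{k+1} = ⌊(a₀ + m_{k+1})/d_{k+1}⌋ (starting m₀ = 0, d₀ = 1), with convergents p_k = a_k·p_{k-1} + p_{k-2}, q_k = a_k·q_{k-1} + q_{k-2} (p₋₁ = 1, q₋₁ = 0):
  k = 0: a₀ = 12; p₀/q₀ = 12/1; p₀² − 160·q₀² = 144 − 160 = -16.
  k = 1: m = 12, d = 16, a = ⌊(12 + 12)/16⌋ = 1; p/q = (1·12 + 1)/(1·1 + 0) = 13/1; p² − 160·q² = 169 − 160 = 9.
  k = 2: m = 4, d = 9, a = ⌊(12 + 4)/9⌋ = 1; p/q = (1·13 + 12)/(1·1 + 1) = 25/2; p² − 160·q² = 625 − 640 = -15.
  k = 3: m = 5, d = 15, a = ⌊(12 + 5)/15⌋ = 1; p/q = (1·25 + 13)/(1·2 + 1) = 38/3; p² − 160·q² = 1444 − 1440 = 4.
  k = 4: m = 10, d = 4, a = ⌊(12 + 10)/4⌋ = 5; p/q = (5·38 + 25)/(5·3 + 2) = 215/17; p² − 160·q² = 46225 − 46240 = -15.
  k = 5: m = 10, d = 15, a = ⌊(12 + 10)/15⌋ = 1; p/q = (1·215 + 38)/(1·17 + 3) = 253/20; p² − 160·q² = 64009 − 64000 = 9.
  k = 6: m = 5, d = 9, a = ⌊(12 + 5)/9⌋ = 1; p/q = (1·253 + 215)/(1·20 + 17) = 468/37; p² − 160·q² = 219024 − 219040 = -16.
  k = 7: m = 4, d = 16, a = ⌊(12 + 4)/16⌋ = 1; p/q = (1·468 + 253)/(1·37 + 20) = 721/57; p² − 160·q² = 519841 − 519840 = 1.
  The first convergent with p² − 160·q² = 1 gives the fundamental solution (x₁, y₁) = (721, 57).
Step 2: Apply the recurrence (x_{n+1}, y_{n+1}) = (x₁x_n + 160y₁y_n, x₁y_n + y₁x_n) repeatedly.
  From (x_1, y_1) = (721, 57): x_2 = 721·721 + 160·57·57 = 1039681; y_2 = 721·57 + 57·721 = 82194.
Step 3: Verify x_2² - 160·y_2² = 1080936581761 - 1080936581760 = 1 (should be 1). ✓

(x_1, y_1) = (721, 57); (x_2, y_2) = (1039681, 82194).


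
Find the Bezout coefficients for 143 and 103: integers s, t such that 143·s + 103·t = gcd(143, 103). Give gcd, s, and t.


Euclidean algorithm on (143, 103) — divide until remainder is 0:
  143 = 1 · 103 + 40
  103 = 2 · 40 + 23
  40 = 1 · 23 + 17
  23 = 1 · 17 + 6
  17 = 2 · 6 + 5
  6 = 1 · 5 + 1
  5 = 5 · 1 + 0
gcd(143, 103) = 1.
Track Bezout coefficients alongside the remainders: start with r₀ = 143 = a·1 + b·0 (s = 1, t = 0) and r₁ = 103 = a·0 + b·1 (s = 0, t = 1); each new remainder r_{k+1} = r_{k-1} − q_k·r_k inherits s_{k+1} = s_{k-1} − q_k·s_k, t_{k+1} = t_{k-1} − q_k·t_k, so r_k = a·s_k + b·t_k at every step:
  q = 1: r = 40, s = 1 − 1·0 = 1, t = 0 − 1·1 = -1  (check: 143·1 + 103·(-1) = 40)
  q = 2: r = 23, s = 0 − 2·1 = -2, t = 1 − 2·(-1) = 3  (check: 143·(-2) + 103·3 = 23)
  q = 1: r = 17, s = 1 − 1·(-2) = 3, t = -1 − 1·3 = -4  (check: 143·3 + 103·(-4) = 17)
  q = 1: r = 6, s = -2 − 1·3 = -5, t = 3 − 1·(-4) = 7  (check: 143·(-5) + 103·7 = 6)
  q = 2: r = 5, s = 3 − 2·(-5) = 13, t = -4 − 2·7 = -18  (check: 143·13 + 103·(-18) = 5)
  q = 1: r = 1, s = -5 − 1·13 = -18, t = 7 − 1·(-18) = 25  (check: 143·(-18) + 103·25 = 1)
The row with r = 1 (the gcd) gives the Bezout coefficients s = -18, t = 25.
Result: 143 · (-18) + 103 · (25) = 1.

gcd(143, 103) = 1; s = -18, t = 25 (check: 143·(-18) + 103·25 = 1).
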